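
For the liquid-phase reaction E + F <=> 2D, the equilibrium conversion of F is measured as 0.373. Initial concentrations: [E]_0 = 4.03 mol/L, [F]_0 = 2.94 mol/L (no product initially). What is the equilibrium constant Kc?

Let X = conversion of F.
Concentrations: [E] = 4.03 − 2.94X; [F] = 2.94 − 2.94X; [D] = 5.88X.
At X = 0.373: [E] = 2.93, [F] = 1.84, [D] = 2.19.
Kc = [D]^2 / ([E] [F]) = 0.89.

Kc = 0.89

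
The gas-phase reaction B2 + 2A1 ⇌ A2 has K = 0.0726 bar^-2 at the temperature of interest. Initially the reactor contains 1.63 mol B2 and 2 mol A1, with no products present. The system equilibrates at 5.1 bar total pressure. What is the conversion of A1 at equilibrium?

Basis: 2 mol A1 initially; let X = conversion of A1. Extent ξ = X.
Mole table: n_B2 = 1.63 − X; n_A1 = 2 − 2X; n_A2 = X.
Summing: n_T = 3.63 − 2X.
With p_i = (n_i/n_T)P, K = p_A2 / (p_B2 p_A1^2).
Substituting and setting equal to 0.0726 bar^-2 gives a polynomial in X; the root in (0,1) is X = 0.408.

X = 0.408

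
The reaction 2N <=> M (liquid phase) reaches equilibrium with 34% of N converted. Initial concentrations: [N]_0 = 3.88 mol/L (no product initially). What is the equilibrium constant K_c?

K_c = 0.101 L/mol

Let X = conversion of N.
Concentrations: [N] = 3.88 − 3.88X; [M] = 1.94X.
At X = 0.34: [N] = 2.56, [M] = 0.66.
K_c = [M] / ([N]^2) = 0.101 L/mol.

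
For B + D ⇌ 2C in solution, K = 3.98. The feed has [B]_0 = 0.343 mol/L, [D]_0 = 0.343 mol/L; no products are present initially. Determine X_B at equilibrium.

Let X = conversion of B; extent ξ = 0.343·X mol/L.
Concentrations: [B] = 0.343 − 0.343X; [D] = 0.343 − 0.343X; [C] = 0.686X.
K = [C]^2 / ([B] [D]).
This equals 3.98 at X = 0.499 (the root in 0 < X < 1).

X = 0.499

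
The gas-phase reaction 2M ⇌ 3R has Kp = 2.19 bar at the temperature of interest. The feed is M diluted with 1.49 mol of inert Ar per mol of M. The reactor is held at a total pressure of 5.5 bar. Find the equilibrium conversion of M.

Take 1 mol M as basis and let X be its fractional conversion, so ξ = 0.5X.
Mole table: n_M = 1 − X; n_R = 1.5X; n_I = 1.49 (inert).
Total moles n_T = 2.49 + 0.5X.
y_i = n_i/n_T, p_i = y_i·P. Kp = p_R^3 / (p_M^2).
Equating to 2.19 bar and solving on 0 < X < 1: X = 0.456.

X = 0.456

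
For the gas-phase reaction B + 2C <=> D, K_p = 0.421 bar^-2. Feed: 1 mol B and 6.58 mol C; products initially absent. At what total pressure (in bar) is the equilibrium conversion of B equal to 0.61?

Take 1 mol B as basis and let X be its fractional conversion, so ξ = X.
At extent ξ: n_B = 1 − X; n_C = 6.58 − 2X; n_D = X.
Summing: n_T = 7.58 − 2X.
K_p = p_D / (p_B p_C^2) with p_i = (n_i/n_T)·P.
At X = 0.61: the mole-fraction product g(X) = Π y_i^ν_i = 2.202. Since K_p = g(X)·P^{-2}, P = (g/K_p)^(1/2) = (2.202/0.421)^(1/2) = 2.29 bar.

P = 2.29 bar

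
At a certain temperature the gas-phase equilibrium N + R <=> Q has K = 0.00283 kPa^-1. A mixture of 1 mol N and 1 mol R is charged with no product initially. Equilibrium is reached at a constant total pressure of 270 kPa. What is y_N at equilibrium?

y_N = 0.430

Basis: 1 mol N initially; let X = conversion of N. Extent ξ = X.
Mole table: n_N = 1 − X; n_R = 1 − X; n_Q = X.
Total moles n_T = 2 − X.
With p_i = (n_i/n_T)P, K = p_Q / (p_N p_R).
Equating to 0.00283 kPa^-1 and solving on 0 < X < 1: X = 0.247.
Then n_N = 0.753, n_T = 1.75, so y_N = 0.430.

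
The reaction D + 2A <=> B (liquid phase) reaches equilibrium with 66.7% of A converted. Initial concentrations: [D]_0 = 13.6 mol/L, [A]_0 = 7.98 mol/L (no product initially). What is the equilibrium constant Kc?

Let X = conversion of A.
Concentrations: [D] = 13.6 − 3.99X; [A] = 7.98 − 7.98X; [B] = 3.99X.
At X = 0.667: [D] = 10.9, [A] = 2.66, [B] = 2.66.
Kc = [B] / ([D] [A]^2) = 0.0345 (mol/L)^-2.

Kc = 0.0345 (mol/L)^-2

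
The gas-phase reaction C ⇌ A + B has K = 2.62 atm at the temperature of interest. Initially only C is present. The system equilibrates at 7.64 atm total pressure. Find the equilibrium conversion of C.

X = 0.505

Take 1 mol C as basis and let X be its fractional conversion, so ξ = X.
Moles: n_C = 1 − X; n_A = X; n_B = X.
n_T = Σnᵢ = 1 + X.
y_i = n_i/n_T, p_i = y_i·P. K = p_A p_B / (p_C).
Substituting and setting equal to 2.62 atm gives a polynomial in X; the root in (0,1) is X = 0.505.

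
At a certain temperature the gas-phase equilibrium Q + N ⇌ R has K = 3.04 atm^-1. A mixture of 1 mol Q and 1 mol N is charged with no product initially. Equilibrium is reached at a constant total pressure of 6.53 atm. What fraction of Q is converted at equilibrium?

Let X = conversion of Q (basis 1 mol Q); extent of reaction ξ = X.
Moles: n_Q = 1 − X; n_N = 1 − X; n_R = X.
n_T = Σnᵢ = 2 − X.
Mole fractions y_i = n_i/n_T; K = p_R / (p_Q p_N) with p_i = y_i·P.
Setting this equal to 3.04 atm^-1 and taking the physical root (0 < X < 1) gives X = 0.781.

X = 0.781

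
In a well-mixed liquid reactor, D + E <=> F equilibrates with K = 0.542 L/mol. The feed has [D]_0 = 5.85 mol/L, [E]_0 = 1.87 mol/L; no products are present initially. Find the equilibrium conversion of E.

Let X = conversion of E; extent ξ = 1.87·X mol/L.
Concentrations: [D] = 5.85 − 1.87X; [E] = 1.87 − 1.87X; [F] = 1.87X.
K = [F] / ([D] [E]).
Equating to 0.542 L/mol: the physical root is X = 0.710.

X = 0.710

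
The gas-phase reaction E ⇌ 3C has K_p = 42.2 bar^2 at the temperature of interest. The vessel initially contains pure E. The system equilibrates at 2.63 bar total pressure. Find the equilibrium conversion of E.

X = 0.722

Basis: 1 mol E initially; let X = conversion of E. Extent ξ = X.
Species balance: n_E = 1 − X; n_C = 3X.
Total moles n_T = 1 + 2X.
y_i = n_i/n_T, p_i = y_i·P. K_p = p_C^3 / (p_E).
Equating to 42.2 bar^2 and solving on 0 < X < 1: X = 0.722.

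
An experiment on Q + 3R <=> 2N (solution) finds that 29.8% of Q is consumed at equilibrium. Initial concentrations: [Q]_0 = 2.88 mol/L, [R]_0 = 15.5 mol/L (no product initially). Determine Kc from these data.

Kc = 0.000675 (mol/L)^-2

Let X = conversion of Q.
Concentrations: [Q] = 2.88 − 2.88X; [R] = 15.5 − 8.64X; [N] = 5.76X.
At X = 0.298: [Q] = 2.02, [R] = 12.9, [N] = 1.72.
Kc = [N]^2 / ([Q] [R]^3) = 0.000675 (mol/L)^-2.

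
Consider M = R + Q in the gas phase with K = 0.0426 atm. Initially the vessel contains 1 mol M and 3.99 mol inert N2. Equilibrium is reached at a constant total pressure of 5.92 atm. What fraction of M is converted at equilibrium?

Take 1 mol M as basis and let X be its fractional conversion, so ξ = X.
Mole table: n_M = 1 − X; n_R = X; n_Q = X; n_I = 3.99 (inert).
n_T = Σnᵢ = 4.99 + X.
Mole fractions y_i = n_i/n_T; K = p_R p_Q / (p_M) with p_i = y_i·P.
This yields a degree-2 equation in X; solving on (0,1), X = 0.175.

X = 0.175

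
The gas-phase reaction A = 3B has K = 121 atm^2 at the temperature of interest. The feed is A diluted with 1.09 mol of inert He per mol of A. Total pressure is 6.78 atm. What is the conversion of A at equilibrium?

Basis: 1 mol A initially; let X = conversion of A. Extent ξ = X.
Moles: n_A = 1 − X; n_B = 3X; n_I = 1.09 (inert).
Summing: n_T = 2.09 + 2X.
Mole fractions y_i = n_i/n_T; K = p_B^3 / (p_A) with p_i = y_i·P.
This yields a degree-3 equation in X; solving on (0,1), X = 0.706.

X = 0.706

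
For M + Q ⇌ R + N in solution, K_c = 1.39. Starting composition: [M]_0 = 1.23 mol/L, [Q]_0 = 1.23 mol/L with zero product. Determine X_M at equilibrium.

X = 0.541

Let X = conversion of M; extent ξ = 1.23·X mol/L.
Concentrations: [M] = 1.23 − 1.23X; [Q] = 1.23 − 1.23X; [R] = 1.23X; [N] = 1.23X.
K_c = [R] [N] / ([M] [Q]).
Equating to 1.39: the physical root is X = 0.541.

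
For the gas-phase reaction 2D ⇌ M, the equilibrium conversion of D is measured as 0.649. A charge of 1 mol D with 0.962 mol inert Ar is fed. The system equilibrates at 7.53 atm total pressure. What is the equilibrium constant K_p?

K_p = 0.573 atm^-1

Take 1 mol D as basis and let X be its fractional conversion, so ξ = 0.5X.
Species balance: n_D = 1 − X; n_M = 0.5X; n_I = 0.962 (inert).
n_T = Σnᵢ = 1.96 − 0.5X.
At X = 0.649: n_D = 0.351, n_M = 0.325, n_T = 1.64.
p_i = (n_i/n_T)·P. K_p = p_M / (p_D^2) = 0.573 atm^-1.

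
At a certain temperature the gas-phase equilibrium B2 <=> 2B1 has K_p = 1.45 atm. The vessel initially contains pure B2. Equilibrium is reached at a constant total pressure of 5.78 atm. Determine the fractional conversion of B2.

Let X = conversion of B2 (basis 1 mol B2); extent of reaction ξ = X.
Mole table: n_B2 = 1 − X; n_B1 = 2X.
Total moles n_T = 1 + X.
With p_i = (n_i/n_T)P, K_p = p_B1^2 / (p_B2).
Setting this equal to 1.45 atm and taking the physical root (0 < X < 1) gives X = 0.243.

X = 0.243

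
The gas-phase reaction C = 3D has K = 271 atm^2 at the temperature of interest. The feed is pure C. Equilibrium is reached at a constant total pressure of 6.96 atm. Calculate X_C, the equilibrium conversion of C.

Basis: 1 mol C initially; let X = conversion of C. Extent ξ = X.
Species balance: n_C = 1 − X; n_D = 3X.
Total moles n_T = 1 + 2X.
Mole fractions y_i = n_i/n_T; K = p_D^3 / (p_C) with p_i = y_i·P.
Equating to 271 atm^2 and solving on 0 < X < 1: X = 0.707.

X = 0.707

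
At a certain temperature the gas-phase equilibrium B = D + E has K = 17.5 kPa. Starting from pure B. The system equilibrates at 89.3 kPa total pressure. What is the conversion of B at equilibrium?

X = 0.405

Basis: 1 mol B initially; let X = conversion of B. Extent ξ = X.
Species balance: n_B = 1 − X; n_D = X; n_E = X.
n_T = Σnᵢ = 1 + X.
y_i = n_i/n_T, p_i = y_i·P. K = p_D p_E / (p_B).
This yields a degree-2 equation in X; solving on (0,1), X = 0.405.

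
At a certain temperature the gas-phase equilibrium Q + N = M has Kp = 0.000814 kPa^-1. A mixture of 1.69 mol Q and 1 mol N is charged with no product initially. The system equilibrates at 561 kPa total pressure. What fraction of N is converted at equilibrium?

Basis: 1 mol N initially; let X = conversion of N. Extent ξ = X.
At extent ξ: n_Q = 1.69 − X; n_N = 1 − X; n_M = X.
Total moles n_T = 2.69 − X.
y_i = n_i/n_T, p_i = y_i·P. Kp = p_M / (p_Q p_N).
Equating to 0.000814 kPa^-1 and solving on 0 < X < 1: X = 0.214.

X = 0.214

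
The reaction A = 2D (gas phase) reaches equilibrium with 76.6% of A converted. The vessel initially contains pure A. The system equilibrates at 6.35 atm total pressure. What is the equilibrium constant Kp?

Basis: 1 mol A initially; let X = conversion of A. Extent ξ = X.
Mole table: n_A = 1 − X; n_D = 2X.
n_T = Σnᵢ = 1 + X.
At X = 0.766: n_A = 0.234, n_D = 1.53, n_T = 1.77.
p_i = (n_i/n_T)·P. Kp = p_D^2 / (p_A) = 36.1 atm.

Kp = 36.1 atm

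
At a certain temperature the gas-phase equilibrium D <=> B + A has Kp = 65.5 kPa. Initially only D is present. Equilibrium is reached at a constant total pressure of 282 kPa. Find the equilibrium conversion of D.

X = 0.434

Let X = conversion of D (basis 1 mol D); extent of reaction ξ = X.
Mole table: n_D = 1 − X; n_B = X; n_A = X.
n_T = Σnᵢ = 1 + X.
y_i = n_i/n_T, p_i = y_i·P. Kp = p_B p_A / (p_D).
This yields a degree-2 equation in X; solving on (0,1), X = 0.434.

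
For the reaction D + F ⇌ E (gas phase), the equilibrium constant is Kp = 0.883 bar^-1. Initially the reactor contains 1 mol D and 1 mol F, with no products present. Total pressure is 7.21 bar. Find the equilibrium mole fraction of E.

Take 1 mol D as basis and let X be its fractional conversion, so ξ = X.
At extent ξ: n_D = 1 − X; n_F = 1 − X; n_E = X.
Total moles n_T = 2 − X.
With p_i = (n_i/n_T)P, Kp = p_E / (p_D p_F).
Equating to 0.883 bar^-1 and solving on 0 < X < 1: X = 0.632.
Then n_E = 0.632, n_T = 1.37, so y_E = 0.462.

y_E = 0.462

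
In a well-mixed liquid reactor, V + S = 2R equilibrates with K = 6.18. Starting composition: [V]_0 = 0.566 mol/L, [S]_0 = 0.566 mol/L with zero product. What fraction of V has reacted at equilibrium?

X = 0.554

Let X = conversion of V; extent ξ = 0.566·X mol/L.
Concentrations: [V] = 0.566 − 0.566X; [S] = 0.566 − 0.566X; [R] = 1.13X.
K = [R]^2 / ([V] [S]).
Solving K = 6.18 for X ∈ (0,1): X = 0.554.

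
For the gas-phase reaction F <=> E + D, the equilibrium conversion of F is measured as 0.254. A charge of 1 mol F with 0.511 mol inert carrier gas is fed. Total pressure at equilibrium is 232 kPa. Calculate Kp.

Kp = 11.4 kPa

Take 1 mol F as basis and let X be its fractional conversion, so ξ = X.
Moles: n_F = 1 − X; n_E = X; n_D = X; n_I = 0.511 (inert).
n_T = Σnᵢ = 1.51 + X.
At X = 0.254: n_F = 0.746, n_E = 0.254, n_D = 0.254, n_T = 1.77.
p_i = (n_i/n_T)·P. Kp = p_E p_D / (p_F) = 11.4 kPa.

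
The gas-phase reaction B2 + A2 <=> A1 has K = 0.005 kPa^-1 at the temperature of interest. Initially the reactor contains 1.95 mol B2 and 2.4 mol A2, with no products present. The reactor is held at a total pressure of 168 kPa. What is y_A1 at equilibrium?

y_A1 = 0.149

Take 1.95 mol B2 as basis and let X be its fractional conversion, so ξ = 1.95X.
At extent ξ: n_B2 = 1.95 − 1.95X; n_A2 = 2.4 − 1.95X; n_A1 = 1.95X.
Total moles n_T = 4.35 − 1.95X.
With p_i = (n_i/n_T)P, K = p_A1 / (p_B2 p_A2).
Equating to 0.005 kPa^-1 and solving on 0 < X < 1: X = 0.289.
Then n_A1 = 0.564, n_T = 3.79, so y_A1 = 0.149.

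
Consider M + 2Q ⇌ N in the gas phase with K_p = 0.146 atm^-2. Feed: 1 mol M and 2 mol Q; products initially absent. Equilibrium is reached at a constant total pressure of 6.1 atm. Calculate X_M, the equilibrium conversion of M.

X = 0.550

Take 1 mol M as basis and let X be its fractional conversion, so ξ = X.
Mole table: n_M = 1 − X; n_Q = 2 − 2X; n_N = X.
Summing: n_T = 3 − 2X.
Mole fractions y_i = n_i/n_T; K_p = p_N / (p_M p_Q^2) with p_i = y_i·P.
Setting this equal to 0.146 atm^-2 and taking the physical root (0 < X < 1) gives X = 0.550.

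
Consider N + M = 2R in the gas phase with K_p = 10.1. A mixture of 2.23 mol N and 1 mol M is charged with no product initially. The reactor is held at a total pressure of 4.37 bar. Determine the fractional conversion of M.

Take 1 mol M as basis and let X be its fractional conversion, so ξ = X.
Mole table: n_N = 2.23 − X; n_M = 1 − X; n_R = 2X.
n_T stays at 3.23 (no change in mole number).
With p_i = (n_i/n_T)P, K_p = p_R^2 / (p_N p_M).
Setting this equal to 10.1 and taking the physical root (0 < X < 1) gives X = 0.814.

X = 0.814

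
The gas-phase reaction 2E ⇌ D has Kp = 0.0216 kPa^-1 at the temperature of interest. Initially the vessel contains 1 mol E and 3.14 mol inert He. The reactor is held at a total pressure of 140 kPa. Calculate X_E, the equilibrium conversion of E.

X = 0.457

Basis: 1 mol E initially; let X = conversion of E. Extent ξ = 0.5X.
Species balance: n_E = 1 − X; n_D = 0.5X; n_I = 3.14 (inert).
Total moles n_T = 4.14 − 0.5X.
Mole fractions y_i = n_i/n_T; Kp = p_D / (p_E^2) with p_i = y_i·P.
Substituting and setting equal to 0.0216 kPa^-1 gives a polynomial in X; the root in (0,1) is X = 0.457.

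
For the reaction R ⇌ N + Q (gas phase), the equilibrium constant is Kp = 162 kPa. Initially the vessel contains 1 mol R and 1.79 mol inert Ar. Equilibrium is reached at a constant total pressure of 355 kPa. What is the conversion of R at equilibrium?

X = 0.696

Basis: 1 mol R initially; let X = conversion of R. Extent ξ = X.
Moles: n_R = 1 − X; n_N = X; n_Q = X; n_I = 1.79 (inert).
Total moles n_T = 2.79 + X.
y_i = n_i/n_T, p_i = y_i·P. Kp = p_N p_Q / (p_R).
Equating to 162 kPa and solving on 0 < X < 1: X = 0.696.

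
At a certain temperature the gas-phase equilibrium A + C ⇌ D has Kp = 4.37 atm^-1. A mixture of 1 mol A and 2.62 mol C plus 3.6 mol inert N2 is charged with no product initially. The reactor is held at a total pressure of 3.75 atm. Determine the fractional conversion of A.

Take 1 mol A as basis and let X be its fractional conversion, so ξ = X.
At extent ξ: n_A = 1 − X; n_C = 2.62 − X; n_D = X; n_I = 3.6 (inert).
n_T = Σnᵢ = 7.22 − X.
With p_i = (n_i/n_T)P, Kp = p_D / (p_A p_C).
Substituting and setting equal to 4.37 atm^-1 gives a polynomial in X; the root in (0,1) is X = 0.822.

X = 0.822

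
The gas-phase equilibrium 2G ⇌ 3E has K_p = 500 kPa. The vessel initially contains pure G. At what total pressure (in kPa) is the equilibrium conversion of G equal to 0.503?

Take 1 mol G as basis and let X be its fractional conversion, so ξ = 0.5X.
Moles: n_G = 1 − X; n_E = 1.5X.
Total moles n_T = 1 + 0.5X.
K_p = p_E^3 / (p_G^2) with p_i = (n_i/n_T)·P.
At X = 0.503: the mole-fraction product g(X) = Π y_i^ν_i = 1.389. Since K_p = g(X)·P^{1}, P = (K_p/g)^(1/1) = (500/1.389)^(1/1) = 360 kPa.

P = 360 kPa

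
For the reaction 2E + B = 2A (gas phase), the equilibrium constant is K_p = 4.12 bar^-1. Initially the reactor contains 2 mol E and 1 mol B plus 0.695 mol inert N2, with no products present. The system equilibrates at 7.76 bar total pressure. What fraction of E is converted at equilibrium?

Basis: 2 mol E initially; let X = conversion of E. Extent ξ = X.
Mole table: n_E = 2 − 2X; n_B = 1 − X; n_A = 2X; n_I = 0.695 (inert).
n_T = Σnᵢ = 3.69 − X.
y_i = n_i/n_T, p_i = y_i·P. K_p = p_A^2 / (p_E^2 p_B).
This yields a degree-3 equation in X; solving on (0,1), X = 0.656.

X = 0.656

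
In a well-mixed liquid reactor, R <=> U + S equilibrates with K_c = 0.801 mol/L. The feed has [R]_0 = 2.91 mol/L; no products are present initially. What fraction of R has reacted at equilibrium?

X = 0.405

Let X = conversion of R; extent ξ = 2.91·X mol/L.
Concentrations: [R] = 2.91 − 2.91X; [U] = 2.91X; [S] = 2.91X.
K_c = [U] [S] / ([R]).
Equating to 0.801 mol/L: the physical root is X = 0.405.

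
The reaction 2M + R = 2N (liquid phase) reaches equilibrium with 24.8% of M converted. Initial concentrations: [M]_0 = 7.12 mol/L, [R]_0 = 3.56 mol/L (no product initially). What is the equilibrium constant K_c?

Let X = conversion of M.
Concentrations: [M] = 7.12 − 7.12X; [R] = 3.56 − 3.56X; [N] = 7.12X.
At X = 0.248: [M] = 5.35, [R] = 2.68, [N] = 1.77.
K_c = [N]^2 / ([M]^2 [R]) = 0.0406 L/mol.

K_c = 0.0406 L/mol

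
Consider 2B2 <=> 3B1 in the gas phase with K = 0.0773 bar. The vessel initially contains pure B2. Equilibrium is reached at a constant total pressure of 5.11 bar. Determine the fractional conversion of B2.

Take 1 mol B2 as basis and let X be its fractional conversion, so ξ = 0.5X.
At extent ξ: n_B2 = 1 − X; n_B1 = 1.5X.
Total moles n_T = 1 + 0.5X.
With p_i = (n_i/n_T)P, K = p_B1^3 / (p_B2^2).
Substituting and setting equal to 0.0773 bar gives a polynomial in X; the root in (0,1) is X = 0.151.

X = 0.151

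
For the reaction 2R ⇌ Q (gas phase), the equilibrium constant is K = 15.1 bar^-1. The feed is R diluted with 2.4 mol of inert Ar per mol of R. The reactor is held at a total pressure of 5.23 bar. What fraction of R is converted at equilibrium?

X = 0.872

Take 1 mol R as basis and let X be its fractional conversion, so ξ = 0.5X.
Moles: n_R = 1 − X; n_Q = 0.5X; n_I = 2.4 (inert).
Total moles n_T = 3.4 − 0.5X.
Mole fractions y_i = n_i/n_T; K = p_Q / (p_R^2) with p_i = y_i·P.
This yields a degree-2 equation in X; solving on (0,1), X = 0.872.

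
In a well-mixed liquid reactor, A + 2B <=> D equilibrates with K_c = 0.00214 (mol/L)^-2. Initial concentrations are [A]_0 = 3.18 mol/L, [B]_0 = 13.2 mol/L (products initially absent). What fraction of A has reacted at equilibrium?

X = 0.228

Let X = conversion of A; extent ξ = 3.18·X mol/L.
Concentrations: [A] = 3.18 − 3.18X; [B] = 13.2 − 6.36X; [D] = 3.18X.
K_c = [D] / ([A] [B]^2).
Solving K_c = 0.00214 for X ∈ (0,1): X = 0.228.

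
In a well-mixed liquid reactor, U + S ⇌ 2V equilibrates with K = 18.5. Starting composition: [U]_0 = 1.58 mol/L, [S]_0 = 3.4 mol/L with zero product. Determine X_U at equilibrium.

X = 0.872

Let X = conversion of U; extent ξ = 1.58·X mol/L.
Concentrations: [U] = 1.58 − 1.58X; [S] = 3.4 − 1.58X; [V] = 3.16X.
K = [V]^2 / ([U] [S]).
This equals 18.5 at X = 0.872 (the root in 0 < X < 1).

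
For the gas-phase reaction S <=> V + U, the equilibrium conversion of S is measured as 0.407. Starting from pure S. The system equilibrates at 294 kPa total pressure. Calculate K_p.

K_p = 58.4 kPa

Basis: 1 mol S initially; let X = conversion of S. Extent ξ = X.
At extent ξ: n_S = 1 − X; n_V = X; n_U = X.
Summing: n_T = 1 + X.
At X = 0.407: n_S = 0.593, n_V = 0.407, n_U = 0.407, n_T = 1.41.
p_i = (n_i/n_T)·P. K_p = p_V p_U / (p_S) = 58.4 kPa.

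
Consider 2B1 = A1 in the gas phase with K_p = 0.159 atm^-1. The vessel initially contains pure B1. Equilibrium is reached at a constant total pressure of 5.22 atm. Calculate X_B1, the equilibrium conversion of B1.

Let X = conversion of B1 (basis 1 mol B1); extent of reaction ξ = 0.5X.
Species balance: n_B1 = 1 − X; n_A1 = 0.5X.
Summing: n_T = 1 − 0.5X.
Mole fractions y_i = n_i/n_T; K_p = p_A1 / (p_B1^2) with p_i = y_i·P.
Equating to 0.159 atm^-1 and solving on 0 < X < 1: X = 0.519.

X = 0.519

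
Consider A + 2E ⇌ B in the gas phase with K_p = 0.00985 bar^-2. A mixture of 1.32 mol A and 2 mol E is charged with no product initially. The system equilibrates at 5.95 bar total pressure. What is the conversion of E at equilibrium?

X = 0.133

Take 2 mol E as basis and let X be its fractional conversion, so ξ = X.
Mole table: n_A = 1.32 − X; n_E = 2 − 2X; n_B = X.
n_T = Σnᵢ = 3.32 − 2X.
Mole fractions y_i = n_i/n_T; K_p = p_B / (p_A p_E^2) with p_i = y_i·P.
This yields a degree-3 equation in X; solving on (0,1), X = 0.133.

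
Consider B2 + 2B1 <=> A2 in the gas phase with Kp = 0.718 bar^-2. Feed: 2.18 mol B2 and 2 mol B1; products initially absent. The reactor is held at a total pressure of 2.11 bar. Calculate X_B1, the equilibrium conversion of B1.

Take 2 mol B1 as basis and let X be its fractional conversion, so ξ = X.
At extent ξ: n_B2 = 2.18 − X; n_B1 = 2 − 2X; n_A2 = X.
Summing: n_T = 4.18 − 2X.
Mole fractions y_i = n_i/n_T; Kp = p_A2 / (p_B2 p_B1^2) with p_i = y_i·P.
This yields a degree-3 equation in X; solving on (0,1), X = 0.511.

X = 0.511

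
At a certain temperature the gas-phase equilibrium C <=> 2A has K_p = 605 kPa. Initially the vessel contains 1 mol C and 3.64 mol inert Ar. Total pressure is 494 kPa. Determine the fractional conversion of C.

Basis: 1 mol C initially; let X = conversion of C. Extent ξ = X.
Species balance: n_C = 1 − X; n_A = 2X; n_I = 3.64 (inert).
n_T = Σnᵢ = 4.64 + X.
With p_i = (n_i/n_T)P, K_p = p_A^2 / (p_C).
This yields a degree-2 equation in X; solving on (0,1), X = 0.700.

X = 0.700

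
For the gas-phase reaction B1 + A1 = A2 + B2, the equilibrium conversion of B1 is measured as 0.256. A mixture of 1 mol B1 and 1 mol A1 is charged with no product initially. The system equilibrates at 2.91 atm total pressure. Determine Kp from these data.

Kp = 0.118

Basis: 1 mol B1 initially; let X = conversion of B1. Extent ξ = X.
Moles: n_B1 = 1 − X; n_A1 = 1 − X; n_A2 = X; n_B2 = X.
n_T stays at 2 (no change in mole number).
At X = 0.256: n_B1 = 0.744, n_A1 = 0.744, n_A2 = 0.256, n_B2 = 0.256, n_T = 2.
p_i = (n_i/n_T)·P. Kp = p_A2 p_B2 / (p_B1 p_A1) = 0.118.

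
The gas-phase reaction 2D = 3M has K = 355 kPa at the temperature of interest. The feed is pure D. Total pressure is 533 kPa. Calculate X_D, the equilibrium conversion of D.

Let X = conversion of D (basis 1 mol D); extent of reaction ξ = 0.5X.
Moles: n_D = 1 − X; n_M = 1.5X.
Total moles n_T = 1 + 0.5X.
With p_i = (n_i/n_T)P, K = p_M^3 / (p_D^2).
Substituting and setting equal to 355 kPa gives a polynomial in X; the root in (0,1) is X = 0.428.

X = 0.428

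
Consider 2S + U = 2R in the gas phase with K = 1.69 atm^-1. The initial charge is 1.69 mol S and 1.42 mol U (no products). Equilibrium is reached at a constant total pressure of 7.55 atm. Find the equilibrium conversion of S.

Take 1.69 mol S as basis and let X be its fractional conversion, so ξ = 0.845X.
Species balance: n_S = 1.69 − 1.69X; n_U = 1.42 − 0.845X; n_R = 1.69X.
n_T = Σnᵢ = 3.11 − 0.845X.
Mole fractions y_i = n_i/n_T; K = p_R^2 / (p_S^2 p_U) with p_i = y_i·P.
This yields a degree-3 equation in X; solving on (0,1), X = 0.674.

X = 0.674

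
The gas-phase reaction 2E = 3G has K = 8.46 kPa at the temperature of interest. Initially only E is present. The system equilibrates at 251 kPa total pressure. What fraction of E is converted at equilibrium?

Let X = conversion of E (basis 1 mol E); extent of reaction ξ = 0.5X.
Moles: n_E = 1 − X; n_G = 1.5X.
Total moles n_T = 1 + 0.5X.
y_i = n_i/n_T, p_i = y_i·P. K = p_G^3 / (p_E^2).
This yields a degree-3 equation in X; solving on (0,1), X = 0.193.

X = 0.193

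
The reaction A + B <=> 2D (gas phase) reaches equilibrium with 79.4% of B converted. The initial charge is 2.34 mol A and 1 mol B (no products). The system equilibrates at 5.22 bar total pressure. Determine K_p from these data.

Take 1 mol B as basis and let X be its fractional conversion, so ξ = X.
At extent ξ: n_A = 2.34 − X; n_B = 1 − X; n_D = 2X.
n_T stays at 3.34 (no change in mole number).
At X = 0.794: n_A = 1.55, n_B = 0.206, n_D = 1.59, n_T = 3.34.
p_i = (n_i/n_T)·P. K_p = p_D^2 / (p_A p_B) = 7.92.

K_p = 7.92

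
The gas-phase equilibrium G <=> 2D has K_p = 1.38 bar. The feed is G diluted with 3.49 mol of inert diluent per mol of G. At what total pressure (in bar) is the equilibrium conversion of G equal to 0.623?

P = 1.71 bar

Basis: 1 mol G initially; let X = conversion of G. Extent ξ = X.
At extent ξ: n_G = 1 − X; n_D = 2X; n_I = 3.49 (inert).
Total moles n_T = 4.49 + X.
K_p = p_D^2 / (p_G) with p_i = (n_i/n_T)·P.
At X = 0.623: the mole-fraction product g(X) = Π y_i^ν_i = 0.8054. Since K_p = g(X)·P^{1}, P = (K_p/g)^(1/1) = (1.38/0.8054)^(1/1) = 1.71 bar.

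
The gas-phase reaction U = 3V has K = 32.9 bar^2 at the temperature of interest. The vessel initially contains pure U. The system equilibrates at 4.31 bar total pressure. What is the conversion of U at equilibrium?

Let X = conversion of U (basis 1 mol U); extent of reaction ξ = X.
At extent ξ: n_U = 1 − X; n_V = 3X.
Summing: n_T = 1 + 2X.
Mole fractions y_i = n_i/n_T; K = p_V^3 / (p_U) with p_i = y_i·P.
Setting this equal to 32.9 bar^2 and taking the physical root (0 < X < 1) gives X = 0.508.

X = 0.508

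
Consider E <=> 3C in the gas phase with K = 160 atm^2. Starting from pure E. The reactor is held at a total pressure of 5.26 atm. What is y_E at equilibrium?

y_E = 0.118

Basis: 1 mol E initially; let X = conversion of E. Extent ξ = X.
Species balance: n_E = 1 − X; n_C = 3X.
Total moles n_T = 1 + 2X.
y_i = n_i/n_T, p_i = y_i·P. K = p_C^3 / (p_E).
This yields a degree-3 equation in X; solving on (0,1), X = 0.713.
Then n_E = 0.287, n_T = 2.43, so y_E = 0.118.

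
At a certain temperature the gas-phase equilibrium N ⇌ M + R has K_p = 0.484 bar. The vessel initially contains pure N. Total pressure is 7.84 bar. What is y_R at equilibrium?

y_R = 0.194

Basis: 1 mol N initially; let X = conversion of N. Extent ξ = X.
Species balance: n_N = 1 − X; n_M = X; n_R = X.
Summing: n_T = 1 + X.
With p_i = (n_i/n_T)P, K_p = p_M p_R / (p_N).
This yields a degree-2 equation in X; solving on (0,1), X = 0.241.
Then n_R = 0.241, n_T = 1.24, so y_R = 0.194.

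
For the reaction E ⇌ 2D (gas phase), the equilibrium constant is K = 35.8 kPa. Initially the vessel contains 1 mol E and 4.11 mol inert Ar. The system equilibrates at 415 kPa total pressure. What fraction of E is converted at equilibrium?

Take 1 mol E as basis and let X be its fractional conversion, so ξ = X.
Moles: n_E = 1 − X; n_D = 2X; n_I = 4.11 (inert).
n_T = Σnᵢ = 5.11 + X.
With p_i = (n_i/n_T)P, K = p_D^2 / (p_E).
This yields a degree-2 equation in X; solving on (0,1), X = 0.288.

X = 0.288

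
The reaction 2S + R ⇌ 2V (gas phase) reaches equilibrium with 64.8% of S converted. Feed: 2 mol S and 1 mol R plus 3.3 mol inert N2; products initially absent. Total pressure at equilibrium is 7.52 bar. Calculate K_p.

K_p = 7.24 bar^-1

Basis: 2 mol S initially; let X = conversion of S. Extent ξ = X.
Species balance: n_S = 2 − 2X; n_R = 1 − X; n_V = 2X; n_I = 3.3 (inert).
n_T = Σnᵢ = 6.3 − X.
At X = 0.648: n_S = 0.704, n_R = 0.352, n_V = 1.3, n_T = 5.65.
p_i = (n_i/n_T)·P. K_p = p_V^2 / (p_S^2 p_R) = 7.24 bar^-1.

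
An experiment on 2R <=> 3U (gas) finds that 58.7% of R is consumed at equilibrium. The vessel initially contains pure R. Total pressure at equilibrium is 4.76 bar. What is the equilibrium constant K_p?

Basis: 1 mol R initially; let X = conversion of R. Extent ξ = 0.5X.
Species balance: n_R = 1 − X; n_U = 1.5X.
n_T = Σnᵢ = 1 + 0.5X.
At X = 0.587: n_R = 0.413, n_U = 0.88, n_T = 1.29.
p_i = (n_i/n_T)·P. K_p = p_U^3 / (p_R^2) = 14.7 bar.

K_p = 14.7 bar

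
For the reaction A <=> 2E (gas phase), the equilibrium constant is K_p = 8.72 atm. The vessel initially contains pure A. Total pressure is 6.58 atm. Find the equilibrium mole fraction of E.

y_E = 0.666

Let X = conversion of A (basis 1 mol A); extent of reaction ξ = X.
Species balance: n_A = 1 − X; n_E = 2X.
n_T = Σnᵢ = 1 + X.
With p_i = (n_i/n_T)P, K_p = p_E^2 / (p_A).
Equating to 8.72 atm and solving on 0 < X < 1: X = 0.499.
Then n_E = 0.998, n_T = 1.5, so y_E = 0.666.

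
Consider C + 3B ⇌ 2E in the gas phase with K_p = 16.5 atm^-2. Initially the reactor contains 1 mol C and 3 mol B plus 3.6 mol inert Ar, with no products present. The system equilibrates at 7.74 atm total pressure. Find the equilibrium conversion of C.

Let X = conversion of C (basis 1 mol C); extent of reaction ξ = X.
Species balance: n_C = 1 − X; n_B = 3 − 3X; n_E = 2X; n_I = 3.6 (inert).
Total moles n_T = 7.6 − 2X.
With p_i = (n_i/n_T)P, K_p = p_E^2 / (p_C p_B^3).
Equating to 16.5 atm^-2 and solving on 0 < X < 1: X = 0.762.

X = 0.762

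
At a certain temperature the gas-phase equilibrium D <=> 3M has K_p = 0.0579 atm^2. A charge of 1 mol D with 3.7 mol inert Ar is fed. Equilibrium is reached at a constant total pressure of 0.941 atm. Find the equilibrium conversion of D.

Basis: 1 mol D initially; let X = conversion of D. Extent ξ = X.
Moles: n_D = 1 − X; n_M = 3X; n_I = 3.7 (inert).
Total moles n_T = 4.7 + 2X.
Mole fractions y_i = n_i/n_T; K_p = p_M^3 / (p_D) with p_i = y_i·P.
This yields a degree-3 equation in X; solving on (0,1), X = 0.357.

X = 0.357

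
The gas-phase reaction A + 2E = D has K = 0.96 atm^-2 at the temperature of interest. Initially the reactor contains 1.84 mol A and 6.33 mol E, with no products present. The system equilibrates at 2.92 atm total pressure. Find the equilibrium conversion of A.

X = 0.778

Take 1.84 mol A as basis and let X be its fractional conversion, so ξ = 1.84X.
Species balance: n_A = 1.84 − 1.84X; n_E = 6.33 − 3.68X; n_D = 1.84X.
n_T = Σnᵢ = 8.17 − 3.68X.
y_i = n_i/n_T, p_i = y_i·P. K = p_D / (p_A p_E^2).
Substituting and setting equal to 0.96 atm^-2 gives a polynomial in X; the root in (0,1) is X = 0.778.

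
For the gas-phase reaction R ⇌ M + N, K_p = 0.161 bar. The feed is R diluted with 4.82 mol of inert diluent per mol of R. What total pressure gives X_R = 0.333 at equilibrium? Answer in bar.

Take 1 mol R as basis and let X be its fractional conversion, so ξ = X.
Mole table: n_R = 1 − X; n_M = X; n_N = X; n_I = 4.82 (inert).
Summing: n_T = 5.82 + X.
K_p = p_M p_N / (p_R) with p_i = (n_i/n_T)·P.
At X = 0.333: the mole-fraction product g(X) = Π y_i^ν_i = 0.02702. Since K_p = g(X)·P^{1}, P = (K_p/g)^(1/1) = (0.161/0.02702)^(1/1) = 5.96 bar.

P = 5.96 bar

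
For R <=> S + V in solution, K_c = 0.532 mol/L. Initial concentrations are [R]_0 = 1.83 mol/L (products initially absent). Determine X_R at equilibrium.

Let X = conversion of R; extent ξ = 1.83·X mol/L.
Concentrations: [R] = 1.83 − 1.83X; [S] = 1.83X; [V] = 1.83X.
K_c = [S] [V] / ([R]).
Equating to 0.532 mol/L: the physical root is X = 0.413.

X = 0.413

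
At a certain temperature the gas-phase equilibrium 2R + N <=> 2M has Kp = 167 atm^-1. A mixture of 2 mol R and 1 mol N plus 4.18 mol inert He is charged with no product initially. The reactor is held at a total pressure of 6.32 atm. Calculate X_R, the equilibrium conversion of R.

X = 0.838

Take 2 mol R as basis and let X be its fractional conversion, so ξ = X.
Moles: n_R = 2 − 2X; n_N = 1 − X; n_M = 2X; n_I = 4.18 (inert).
Total moles n_T = 7.18 − X.
With p_i = (n_i/n_T)P, Kp = p_M^2 / (p_R^2 p_N).
Equating to 167 atm^-1 and solving on 0 < X < 1: X = 0.838.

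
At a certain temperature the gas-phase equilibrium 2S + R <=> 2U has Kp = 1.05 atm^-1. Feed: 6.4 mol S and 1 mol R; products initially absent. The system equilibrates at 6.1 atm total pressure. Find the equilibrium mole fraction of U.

Basis: 1 mol R initially; let X = conversion of R. Extent ξ = X.
Mole table: n_S = 6.4 − 2X; n_R = 1 − X; n_U = 2X.
n_T = Σnᵢ = 7.4 − X.
Mole fractions y_i = n_i/n_T; Kp = p_U^2 / (p_S^2 p_R) with p_i = y_i·P.
This yields a degree-3 equation in X; solving on (0,1), X = 0.861.
Then n_U = 1.72, n_T = 6.54, so y_U = 0.264.

y_U = 0.264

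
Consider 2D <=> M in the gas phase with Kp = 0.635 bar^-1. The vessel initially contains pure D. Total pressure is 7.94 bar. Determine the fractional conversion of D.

Take 1 mol D as basis and let X be its fractional conversion, so ξ = 0.5X.
Mole table: n_D = 1 − X; n_M = 0.5X.
Summing: n_T = 1 − 0.5X.
y_i = n_i/n_T, p_i = y_i·P. Kp = p_M / (p_D^2).
Setting this equal to 0.635 bar^-1 and taking the physical root (0 < X < 1) gives X = 0.783.

X = 0.783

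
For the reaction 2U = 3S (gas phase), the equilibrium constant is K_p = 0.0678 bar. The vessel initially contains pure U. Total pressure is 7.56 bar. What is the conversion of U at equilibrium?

Let X = conversion of U (basis 1 mol U); extent of reaction ξ = 0.5X.
Mole table: n_U = 1 − X; n_S = 1.5X.
Total moles n_T = 1 + 0.5X.
With p_i = (n_i/n_T)P, K_p = p_S^3 / (p_U^2).
Setting this equal to 0.0678 bar and taking the physical root (0 < X < 1) gives X = 0.129.

X = 0.129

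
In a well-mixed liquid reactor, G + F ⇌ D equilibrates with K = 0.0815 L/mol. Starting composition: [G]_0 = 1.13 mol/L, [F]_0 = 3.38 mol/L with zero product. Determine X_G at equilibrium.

Let X = conversion of G; extent ξ = 1.13·X mol/L.
Concentrations: [G] = 1.13 − 1.13X; [F] = 3.38 − 1.13X; [D] = 1.13X.
K = [D] / ([G] [F]).
Equating to 0.0815 L/mol: the physical root is X = 0.204.

X = 0.204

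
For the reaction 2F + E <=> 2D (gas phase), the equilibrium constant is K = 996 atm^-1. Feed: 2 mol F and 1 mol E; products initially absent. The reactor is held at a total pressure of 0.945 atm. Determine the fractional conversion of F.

Take 2 mol F as basis and let X be its fractional conversion, so ξ = X.
Mole table: n_F = 2 − 2X; n_E = 1 − X; n_D = 2X.
Summing: n_T = 3 − X.
With p_i = (n_i/n_T)P, K = p_D^2 / (p_F^2 p_E).
Substituting and setting equal to 996 atm^-1 gives a polynomial in X; the root in (0,1) is X = 0.880.

X = 0.880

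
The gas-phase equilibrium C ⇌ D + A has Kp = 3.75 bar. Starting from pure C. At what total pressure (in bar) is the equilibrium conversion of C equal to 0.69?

P = 4.13 bar

Let X = conversion of C (basis 1 mol C); extent of reaction ξ = X.
Moles: n_C = 1 − X; n_D = X; n_A = X.
Summing: n_T = 1 + X.
Kp = p_D p_A / (p_C) with p_i = (n_i/n_T)·P.
At X = 0.69: the mole-fraction product g(X) = Π y_i^ν_i = 0.9088. Since Kp = g(X)·P^{1}, P = (Kp/g)^(1/1) = (3.75/0.9088)^(1/1) = 4.13 bar.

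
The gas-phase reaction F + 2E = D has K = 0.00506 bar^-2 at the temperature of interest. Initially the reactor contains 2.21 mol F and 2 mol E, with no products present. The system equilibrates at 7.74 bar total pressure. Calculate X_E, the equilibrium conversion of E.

Let X = conversion of E (basis 2 mol E); extent of reaction ξ = X.
Mole table: n_F = 2.21 − X; n_E = 2 − 2X; n_D = X.
Summing: n_T = 4.21 − 2X.
Mole fractions y_i = n_i/n_T; K = p_D / (p_F p_E^2) with p_i = y_i·P.
Setting this equal to 0.00506 bar^-2 and taking the physical root (0 < X < 1) gives X = 0.124.

X = 0.124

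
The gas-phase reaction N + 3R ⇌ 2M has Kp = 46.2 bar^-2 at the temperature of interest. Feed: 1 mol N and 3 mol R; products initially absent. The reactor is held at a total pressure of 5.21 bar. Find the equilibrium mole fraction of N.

Take 1 mol N as basis and let X be its fractional conversion, so ξ = X.
Moles: n_N = 1 − X; n_R = 3 − 3X; n_M = 2X.
n_T = Σnᵢ = 4 − 2X.
Mole fractions y_i = n_i/n_T; Kp = p_M^2 / (p_N p_R^3) with p_i = y_i·P.
This yields a degree-4 equation in X; solving on (0,1), X = 0.854.
Then n_N = 0.146, n_T = 2.29, so y_N = 0.064.

y_N = 0.064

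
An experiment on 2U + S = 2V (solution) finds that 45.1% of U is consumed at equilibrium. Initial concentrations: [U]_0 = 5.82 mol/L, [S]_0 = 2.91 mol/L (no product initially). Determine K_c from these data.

Let X = conversion of U.
Concentrations: [U] = 5.82 − 5.82X; [S] = 2.91 − 2.91X; [V] = 5.82X.
At X = 0.451: [U] = 3.2, [S] = 1.6, [V] = 2.62.
K_c = [V]^2 / ([U]^2 [S]) = 0.422 L/mol.

K_c = 0.422 L/mol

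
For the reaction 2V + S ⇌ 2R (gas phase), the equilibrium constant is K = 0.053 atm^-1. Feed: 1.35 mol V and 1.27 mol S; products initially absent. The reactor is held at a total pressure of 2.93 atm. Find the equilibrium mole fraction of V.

y_V = 0.430

Take 1.35 mol V as basis and let X be its fractional conversion, so ξ = 0.675X.
Mole table: n_V = 1.35 − 1.35X; n_S = 1.27 − 0.675X; n_R = 1.35X.
n_T = Σnᵢ = 2.62 − 0.675X.
y_i = n_i/n_T, p_i = y_i·P. K = p_R^2 / (p_V^2 p_S).
Equating to 0.053 atm^-1 and solving on 0 < X < 1: X = 0.210.
Then n_V = 1.07, n_T = 2.48, so y_V = 0.430.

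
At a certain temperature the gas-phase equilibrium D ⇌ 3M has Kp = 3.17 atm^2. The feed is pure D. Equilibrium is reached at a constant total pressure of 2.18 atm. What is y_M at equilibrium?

y_M = 0.628

Take 1 mol D as basis and let X be its fractional conversion, so ξ = X.
At extent ξ: n_D = 1 − X; n_M = 3X.
n_T = Σnᵢ = 1 + 2X.
Mole fractions y_i = n_i/n_T; Kp = p_M^3 / (p_D) with p_i = y_i·P.
Substituting and setting equal to 3.17 atm^2 gives a polynomial in X; the root in (0,1) is X = 0.360.
Then n_M = 1.08, n_T = 1.72, so y_M = 0.628.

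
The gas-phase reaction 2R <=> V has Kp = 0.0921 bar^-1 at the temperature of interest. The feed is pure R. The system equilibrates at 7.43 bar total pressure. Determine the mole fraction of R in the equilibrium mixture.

Take 1 mol R as basis and let X be its fractional conversion, so ξ = 0.5X.
Mole table: n_R = 1 − X; n_V = 0.5X.
Summing: n_T = 1 − 0.5X.
Mole fractions y_i = n_i/n_T; Kp = p_V / (p_R^2) with p_i = y_i·P.
Setting this equal to 0.0921 bar^-1 and taking the physical root (0 < X < 1) gives X = 0.483.
Then n_R = 0.517, n_T = 0.759, so y_R = 0.682.

y_R = 0.682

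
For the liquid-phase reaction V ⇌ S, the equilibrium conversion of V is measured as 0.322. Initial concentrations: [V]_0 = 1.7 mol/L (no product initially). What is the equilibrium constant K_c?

K_c = 0.475

Let X = conversion of V.
Concentrations: [V] = 1.7 − 1.7X; [S] = 1.7X.
At X = 0.322: [V] = 1.15, [S] = 0.547.
K_c = [S] / ([V]) = 0.475.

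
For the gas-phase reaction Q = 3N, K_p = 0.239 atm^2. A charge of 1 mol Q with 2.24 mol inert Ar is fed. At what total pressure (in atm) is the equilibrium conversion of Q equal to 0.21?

Let X = conversion of Q (basis 1 mol Q); extent of reaction ξ = X.
At extent ξ: n_Q = 1 − X; n_N = 3X; n_I = 2.24 (inert).
Summing: n_T = 3.24 + 2X.
K_p = p_N^3 / (p_Q) with p_i = (n_i/n_T)·P.
At X = 0.21: the mole-fraction product g(X) = Π y_i^ν_i = 0.02363. Since K_p = g(X)·P^{2}, P = (K_p/g)^(1/2) = (0.239/0.02363)^(1/2) = 3.18 atm.

P = 3.18 atm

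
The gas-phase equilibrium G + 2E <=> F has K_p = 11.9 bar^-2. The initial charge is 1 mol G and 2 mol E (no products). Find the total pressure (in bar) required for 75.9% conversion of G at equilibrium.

Basis: 1 mol G initially; let X = conversion of G. Extent ξ = X.
Mole table: n_G = 1 − X; n_E = 2 − 2X; n_F = X.
n_T = Σnᵢ = 3 − 2X.
K_p = p_F / (p_G p_E^2) with p_i = (n_i/n_T)·P.
At X = 0.759: the mole-fraction product g(X) = Π y_i^ν_i = 29.77. Since K_p = g(X)·P^{-2}, P = (g/K_p)^(1/2) = (29.77/11.9)^(1/2) = 1.58 bar.

P = 1.58 bar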